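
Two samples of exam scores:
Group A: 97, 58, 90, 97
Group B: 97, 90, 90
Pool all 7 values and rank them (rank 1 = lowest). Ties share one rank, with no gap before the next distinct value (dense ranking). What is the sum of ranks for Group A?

9

Sorted (ascending): 58, 90, 90, 90, 97, 97, 97
The 3 values of 90 share dense rank 2.
The 3 values of 97 share dense rank 3.
Remaining distinct values take the next consecutive integers.
Group A values → pooled ranks: 97→3, 58→1, 90→2, 97→3
Rank sum = 3 + 1 + 2 + 3 = 9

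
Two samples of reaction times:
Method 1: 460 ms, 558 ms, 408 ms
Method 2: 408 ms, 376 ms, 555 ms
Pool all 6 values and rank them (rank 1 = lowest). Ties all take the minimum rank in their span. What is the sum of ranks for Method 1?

12

Sorted (ascending): 376, 408, 408, 460, 555, 558
The 2 values of 408 occupy positions 2–3 → each gets rank 2.
Method 1 values → pooled ranks: 460→4, 558→6, 408→2
Rank sum = 4 + 6 + 2 = 12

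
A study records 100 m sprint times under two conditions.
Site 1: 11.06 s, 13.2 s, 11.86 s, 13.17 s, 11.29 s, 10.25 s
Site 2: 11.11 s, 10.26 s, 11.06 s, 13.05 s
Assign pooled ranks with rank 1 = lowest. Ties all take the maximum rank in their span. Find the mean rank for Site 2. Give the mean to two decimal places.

Sorted (ascending): 10.25, 10.26, 11.06, 11.06, 11.11, 11.29, 11.86, 13.05, 13.17, 13.2
The 2 values of 11.06 occupy positions 3–4 → each gets rank 4.
Site 2 values → pooled ranks: 11.11→5, 10.26→2, 11.06→4, 13.05→8
Mean rank = (5 + 2 + 4 + 8) / 4 = 4.75

4.75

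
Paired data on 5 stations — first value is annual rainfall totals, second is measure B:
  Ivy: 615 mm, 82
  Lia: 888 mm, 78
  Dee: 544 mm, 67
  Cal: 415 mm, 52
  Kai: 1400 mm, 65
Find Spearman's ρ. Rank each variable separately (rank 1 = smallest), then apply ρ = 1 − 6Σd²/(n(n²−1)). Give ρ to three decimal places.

Ranks of variable 1: 3, 4, 2, 1, 5
Ranks of variable 2: 5, 4, 3, 1, 2
d = r₁ − r₂: -2, 0, -1, 0, 3
d²: 4, 0, 1, 0, 9; Σd² = 14
ρ = 1 − 6·14/(5·24) = 1 − 84/120 = 0.300

0.300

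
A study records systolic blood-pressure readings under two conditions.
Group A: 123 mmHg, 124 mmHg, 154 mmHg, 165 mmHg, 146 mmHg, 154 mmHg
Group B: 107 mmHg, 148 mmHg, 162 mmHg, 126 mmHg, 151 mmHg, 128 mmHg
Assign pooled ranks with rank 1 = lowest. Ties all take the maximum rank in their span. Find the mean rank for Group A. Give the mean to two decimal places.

7.17

Sorted (ascending): 107, 123, 124, 126, 128, 146, 148, 151, 154, 154, 162, 165
The 2 values of 154 occupy positions 9–10 → each gets rank 10.
Group A values → pooled ranks: 123→2, 124→3, 154→10, 165→12, 146→6, 154→10
Mean rank = (2 + 3 + 10 + 12 + 6 + 10) / 6 = 7.17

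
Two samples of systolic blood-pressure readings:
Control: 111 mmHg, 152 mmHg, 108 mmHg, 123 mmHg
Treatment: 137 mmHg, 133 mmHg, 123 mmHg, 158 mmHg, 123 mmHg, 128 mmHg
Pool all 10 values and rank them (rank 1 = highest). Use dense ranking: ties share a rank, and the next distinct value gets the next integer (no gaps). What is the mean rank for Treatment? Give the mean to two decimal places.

Sorted (descending): 158, 152, 137, 133, 128, 123, 123, 123, 111, 108
The 3 values of 123 share dense rank 6.
Remaining distinct values take the next consecutive integers.
Treatment values → pooled ranks: 137→3, 133→4, 123→6, 158→1, 123→6, 128→5
Mean rank = (3 + 4 + 6 + 1 + 6 + 5) / 6 = 4.17

4.17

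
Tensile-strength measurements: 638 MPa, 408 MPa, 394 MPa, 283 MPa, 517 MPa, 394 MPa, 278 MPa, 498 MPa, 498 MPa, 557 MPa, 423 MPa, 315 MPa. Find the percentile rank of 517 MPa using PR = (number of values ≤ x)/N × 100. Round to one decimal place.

83.3

N = 12.
Strictly below 517: 9. Equal to 517: 1.
PR = 10/12 × 100 = 83.3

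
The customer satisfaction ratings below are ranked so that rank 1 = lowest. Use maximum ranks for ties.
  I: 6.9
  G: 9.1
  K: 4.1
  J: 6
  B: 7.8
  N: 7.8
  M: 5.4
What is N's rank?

Sorted (ascending): 4.1, 5.4, 6, 6.9, 7.8, 7.8, 9.1
The 2 values of 7.8 occupy positions 5–6 → each gets rank 6.
N has value 7.8 → rank 6.

6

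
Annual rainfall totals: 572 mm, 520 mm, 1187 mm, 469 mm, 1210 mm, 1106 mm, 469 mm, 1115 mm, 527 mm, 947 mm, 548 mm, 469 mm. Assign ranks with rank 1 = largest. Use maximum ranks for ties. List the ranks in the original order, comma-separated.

Sorted (descending): 1210, 1187, 1115, 1106, 947, 572, 548, 527, 520, 469, 469, 469
The 3 values of 469 occupy positions 10–12 → each gets rank 12.

6, 9, 2, 12, 1, 4, 12, 3, 8, 5, 7, 12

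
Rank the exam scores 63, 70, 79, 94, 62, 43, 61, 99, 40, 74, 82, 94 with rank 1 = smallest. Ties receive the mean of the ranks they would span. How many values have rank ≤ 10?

9

Sorted (ascending): 40, 43, 61, 62, 63, 70, 74, 79, 82, 94, 94, 99
The 2 values of 94 occupy positions 10–11 → average rank (10+11)/2 = 10.5.
Ranks ≤ 10: {1, 2, 3, 4, 5, 6, 7, 8, 9} → 9 values.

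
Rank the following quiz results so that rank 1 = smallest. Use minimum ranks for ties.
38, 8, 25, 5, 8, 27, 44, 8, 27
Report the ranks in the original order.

Sorted (ascending): 5, 8, 8, 8, 25, 27, 27, 38, 44
The 3 values of 8 occupy positions 2–4 → each gets rank 2.
The 2 values of 27 occupy positions 6–7 → each gets rank 6.

8, 2, 5, 1, 2, 6, 9, 2, 6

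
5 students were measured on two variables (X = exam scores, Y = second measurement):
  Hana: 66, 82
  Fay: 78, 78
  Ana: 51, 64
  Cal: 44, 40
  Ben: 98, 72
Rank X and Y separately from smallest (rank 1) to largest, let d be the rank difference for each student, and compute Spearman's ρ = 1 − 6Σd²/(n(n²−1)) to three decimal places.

Ranks of variable 1: 3, 4, 2, 1, 5
Ranks of variable 2: 5, 4, 2, 1, 3
d = r₁ − r₂: -2, 0, 0, 0, 2
d²: 4, 0, 0, 0, 4; Σd² = 8
ρ = 1 − 6·8/(5·24) = 1 − 48/120 = 0.600

0.600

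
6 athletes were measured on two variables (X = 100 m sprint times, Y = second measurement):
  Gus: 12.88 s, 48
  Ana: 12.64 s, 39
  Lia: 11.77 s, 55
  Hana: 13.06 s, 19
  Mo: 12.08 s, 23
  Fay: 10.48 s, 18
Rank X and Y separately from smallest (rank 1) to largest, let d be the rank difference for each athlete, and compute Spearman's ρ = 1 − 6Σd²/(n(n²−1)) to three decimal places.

Ranks of variable 1: 5, 4, 2, 6, 3, 1
Ranks of variable 2: 5, 4, 6, 2, 3, 1
d = r₁ − r₂: 0, 0, -4, 4, 0, 0
d²: 0, 0, 16, 16, 0, 0; Σd² = 32
ρ = 1 − 6·32/(6·35) = 1 − 192/210 = 0.086

0.086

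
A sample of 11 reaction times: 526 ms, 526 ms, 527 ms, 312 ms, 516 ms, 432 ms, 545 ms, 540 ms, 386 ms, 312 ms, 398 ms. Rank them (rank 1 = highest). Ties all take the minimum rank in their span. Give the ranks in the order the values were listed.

Sorted (descending): 545, 540, 527, 526, 526, 516, 432, 398, 386, 312, 312
The 2 values of 526 occupy positions 4–5 → each gets rank 4.
The 2 values of 312 occupy positions 10–11 → each gets rank 10.

4, 4, 3, 10, 6, 7, 1, 2, 9, 10, 8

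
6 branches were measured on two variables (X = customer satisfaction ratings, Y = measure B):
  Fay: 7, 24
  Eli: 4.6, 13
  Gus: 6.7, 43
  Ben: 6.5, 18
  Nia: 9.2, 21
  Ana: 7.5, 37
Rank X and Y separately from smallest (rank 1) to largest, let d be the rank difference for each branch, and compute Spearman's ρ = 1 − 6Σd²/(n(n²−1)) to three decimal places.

Ranks of variable 1: 4, 1, 3, 2, 6, 5
Ranks of variable 2: 4, 1, 6, 2, 3, 5
d = r₁ − r₂: 0, 0, -3, 0, 3, 0
d²: 0, 0, 9, 0, 9, 0; Σd² = 18
ρ = 1 − 6·18/(6·35) = 1 − 108/210 = 0.486

0.486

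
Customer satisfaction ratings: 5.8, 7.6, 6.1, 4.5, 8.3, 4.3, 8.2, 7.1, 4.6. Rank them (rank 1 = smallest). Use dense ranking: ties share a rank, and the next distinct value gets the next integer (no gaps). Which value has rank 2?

4.5

Sorted (ascending): 4.3, 4.5, 4.6, 5.8, 6.1, 7.1, 7.6, 8.2, 8.3
No ties — each value takes its position as its rank.
Rank 2 → value 4.5.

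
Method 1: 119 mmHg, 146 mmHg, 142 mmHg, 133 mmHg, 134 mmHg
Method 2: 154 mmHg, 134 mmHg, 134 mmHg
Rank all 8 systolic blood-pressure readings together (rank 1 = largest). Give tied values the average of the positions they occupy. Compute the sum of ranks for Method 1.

Sorted (descending): 154, 146, 142, 134, 134, 134, 133, 119
The 3 values of 134 occupy positions 4–6 → average rank 5.
Method 1 values → pooled ranks: 119→8, 146→2, 142→3, 133→7, 134→5
Rank sum = 8 + 2 + 3 + 7 + 5 = 25

25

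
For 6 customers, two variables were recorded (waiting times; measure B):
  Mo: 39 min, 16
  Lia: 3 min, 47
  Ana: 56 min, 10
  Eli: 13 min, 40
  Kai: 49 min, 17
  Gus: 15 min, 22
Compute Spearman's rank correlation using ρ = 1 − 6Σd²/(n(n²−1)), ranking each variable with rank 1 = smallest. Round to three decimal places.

-0.943

Ranks of variable 1: 4, 1, 6, 2, 5, 3
Ranks of variable 2: 2, 6, 1, 5, 3, 4
d = r₁ − r₂: 2, -5, 5, -3, 2, -1
d²: 4, 25, 25, 9, 4, 1; Σd² = 68
ρ = 1 − 6·68/(6·35) = 1 − 408/210 = -0.943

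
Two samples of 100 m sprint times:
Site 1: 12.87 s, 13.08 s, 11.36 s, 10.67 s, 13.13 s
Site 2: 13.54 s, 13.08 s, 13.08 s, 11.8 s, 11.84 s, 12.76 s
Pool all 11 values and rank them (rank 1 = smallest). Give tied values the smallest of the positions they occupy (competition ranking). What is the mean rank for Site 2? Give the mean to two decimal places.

Sorted (ascending): 10.67, 11.36, 11.8, 11.84, 12.76, 12.87, 13.08, 13.08, 13.08, 13.13, 13.54
The 3 values of 13.08 occupy positions 7–9 → each gets rank 7.
Site 2 values → pooled ranks: 13.54→11, 13.08→7, 13.08→7, 11.8→3, 11.84→4, 12.76→5
Mean rank = (11 + 7 + 7 + 3 + 4 + 5) / 6 = 6.17

6.17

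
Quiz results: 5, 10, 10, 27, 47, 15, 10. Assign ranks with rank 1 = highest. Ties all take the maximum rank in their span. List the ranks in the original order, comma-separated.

Sorted (descending): 47, 27, 15, 10, 10, 10, 5
The 3 values of 10 occupy positions 4–6 → each gets rank 6.

7, 6, 6, 2, 1, 3, 6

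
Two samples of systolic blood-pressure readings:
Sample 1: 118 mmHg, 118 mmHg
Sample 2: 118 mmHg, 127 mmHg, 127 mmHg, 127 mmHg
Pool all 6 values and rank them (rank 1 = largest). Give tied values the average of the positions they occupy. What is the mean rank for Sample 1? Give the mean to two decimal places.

5.00

Sorted (descending): 127, 127, 127, 118, 118, 118
The 3 values of 127 occupy positions 1–3 → average rank 2.
The 3 values of 118 occupy positions 4–6 → average rank 5.
Sample 1 values → pooled ranks: 118→5, 118→5
Mean rank = (5 + 5) / 2 = 5.00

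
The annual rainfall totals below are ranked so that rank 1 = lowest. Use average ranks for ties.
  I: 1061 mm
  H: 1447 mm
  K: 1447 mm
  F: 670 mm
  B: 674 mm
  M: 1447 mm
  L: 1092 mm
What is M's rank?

Sorted (ascending): 670, 674, 1061, 1092, 1447, 1447, 1447
The 3 values of 1447 occupy positions 5–7 → average rank 6.
M has value 1447 mm → rank 6.

6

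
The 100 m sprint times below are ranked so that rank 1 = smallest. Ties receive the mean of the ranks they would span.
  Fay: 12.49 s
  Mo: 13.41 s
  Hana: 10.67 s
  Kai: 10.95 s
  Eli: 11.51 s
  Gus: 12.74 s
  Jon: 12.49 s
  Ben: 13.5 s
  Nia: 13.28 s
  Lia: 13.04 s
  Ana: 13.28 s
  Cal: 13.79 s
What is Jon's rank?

4.5

Sorted (ascending): 10.67, 10.95, 11.51, 12.49, 12.49, 12.74, 13.04, 13.28, 13.28, 13.41, 13.5, 13.79
The 2 values of 12.49 occupy positions 4–5 → average rank (4+5)/2 = 4.5.
The 2 values of 13.28 occupy positions 8–9 → average rank (8+9)/2 = 8.5.
Jon has value 12.49 s → rank 4.5.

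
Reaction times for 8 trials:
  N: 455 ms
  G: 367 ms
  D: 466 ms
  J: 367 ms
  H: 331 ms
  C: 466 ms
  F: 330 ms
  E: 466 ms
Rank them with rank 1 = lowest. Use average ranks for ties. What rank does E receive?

Sorted (ascending): 330, 331, 367, 367, 455, 466, 466, 466
The 2 values of 367 occupy positions 3–4 → average rank (3+4)/2 = 3.5.
The 3 values of 466 occupy positions 6–8 → average rank 7.
E has value 466 ms → rank 7.

7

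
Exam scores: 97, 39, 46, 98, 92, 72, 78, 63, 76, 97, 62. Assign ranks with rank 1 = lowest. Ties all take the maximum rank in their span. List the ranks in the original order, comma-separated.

10, 1, 2, 11, 8, 5, 7, 4, 6, 10, 3

Sorted (ascending): 39, 46, 62, 63, 72, 76, 78, 92, 97, 97, 98
The 2 values of 97 occupy positions 9–10 → each gets rank 10.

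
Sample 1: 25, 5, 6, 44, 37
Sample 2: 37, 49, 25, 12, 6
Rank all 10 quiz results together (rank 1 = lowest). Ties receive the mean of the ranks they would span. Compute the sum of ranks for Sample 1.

Sorted (ascending): 5, 6, 6, 12, 25, 25, 37, 37, 44, 49
The 2 values of 6 occupy positions 2–3 → average rank (2+3)/2 = 2.5.
The 2 values of 25 occupy positions 5–6 → average rank (5+6)/2 = 5.5.
The 2 values of 37 occupy positions 7–8 → average rank (7+8)/2 = 7.5.
Sample 1 values → pooled ranks: 25→5.5, 5→1, 6→2.5, 44→9, 37→7.5
Rank sum = 5.5 + 1 + 2.5 + 9 + 7.5 = 25.5

25.5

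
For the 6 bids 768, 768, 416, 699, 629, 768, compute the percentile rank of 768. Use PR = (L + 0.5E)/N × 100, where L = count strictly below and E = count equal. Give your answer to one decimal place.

75.0

N = 6.
Strictly below 768: 3. Equal to 768: 3.
PR = (3 + 0.5·3)/6 × 100 = 75.0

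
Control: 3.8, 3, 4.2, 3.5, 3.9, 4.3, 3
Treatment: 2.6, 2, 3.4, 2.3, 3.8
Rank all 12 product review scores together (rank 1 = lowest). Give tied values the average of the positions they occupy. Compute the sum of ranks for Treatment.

20.5

Sorted (ascending): 2, 2.3, 2.6, 3, 3, 3.4, 3.5, 3.8, 3.8, 3.9, 4.2, 4.3
The 2 values of 3 occupy positions 4–5 → average rank (4+5)/2 = 4.5.
The 2 values of 3.8 occupy positions 8–9 → average rank (8+9)/2 = 8.5.
Treatment values → pooled ranks: 2.6→3, 2→1, 3.4→6, 2.3→2, 3.8→8.5
Rank sum = 3 + 1 + 6 + 2 + 8.5 = 20.5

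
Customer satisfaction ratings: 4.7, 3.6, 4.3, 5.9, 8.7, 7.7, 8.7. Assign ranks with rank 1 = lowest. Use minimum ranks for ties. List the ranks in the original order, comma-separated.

Sorted (ascending): 3.6, 4.3, 4.7, 5.9, 7.7, 8.7, 8.7
The 2 values of 8.7 occupy positions 6–7 → each gets rank 6.

3, 1, 2, 4, 6, 5, 6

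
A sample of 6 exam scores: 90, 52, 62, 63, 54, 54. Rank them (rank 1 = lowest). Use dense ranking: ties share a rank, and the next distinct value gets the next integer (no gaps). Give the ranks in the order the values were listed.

5, 1, 3, 4, 2, 2

Sorted (ascending): 52, 54, 54, 62, 63, 90
The 2 values of 54 share dense rank 2.
Remaining distinct values take the next consecutive integers.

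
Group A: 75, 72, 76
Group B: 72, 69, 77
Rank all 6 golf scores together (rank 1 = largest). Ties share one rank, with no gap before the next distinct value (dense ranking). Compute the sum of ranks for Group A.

Sorted (descending): 77, 76, 75, 72, 72, 69
The 2 values of 72 share dense rank 4.
Remaining distinct values take the next consecutive integers.
Group A values → pooled ranks: 75→3, 72→4, 76→2
Rank sum = 3 + 4 + 2 = 9

9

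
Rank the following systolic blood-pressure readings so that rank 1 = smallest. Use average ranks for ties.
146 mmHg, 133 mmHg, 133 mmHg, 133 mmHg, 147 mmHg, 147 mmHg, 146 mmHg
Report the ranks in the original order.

Sorted (ascending): 133, 133, 133, 146, 146, 147, 147
The 3 values of 133 occupy positions 1–3 → average rank 2.
The 2 values of 146 occupy positions 4–5 → average rank (4+5)/2 = 4.5.
The 2 values of 147 occupy positions 6–7 → average rank (6+7)/2 = 6.5.

4.5, 2, 2, 2, 6.5, 6.5, 4.5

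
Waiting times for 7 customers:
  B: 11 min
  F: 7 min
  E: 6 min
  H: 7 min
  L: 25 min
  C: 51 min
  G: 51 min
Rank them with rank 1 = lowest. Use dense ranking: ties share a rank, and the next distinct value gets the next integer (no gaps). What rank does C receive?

5

Sorted (ascending): 6, 7, 7, 11, 25, 51, 51
The 2 values of 7 share dense rank 2.
The 2 values of 51 share dense rank 5.
Remaining distinct values take the next consecutive integers.
C has value 51 min → rank 5.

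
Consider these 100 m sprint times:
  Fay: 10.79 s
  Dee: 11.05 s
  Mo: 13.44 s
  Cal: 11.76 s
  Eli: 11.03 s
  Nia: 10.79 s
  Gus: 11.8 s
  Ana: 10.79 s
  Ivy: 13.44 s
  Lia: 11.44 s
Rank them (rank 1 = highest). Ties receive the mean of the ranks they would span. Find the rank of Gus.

3

Sorted (descending): 13.44, 13.44, 11.8, 11.76, 11.44, 11.05, 11.03, 10.79, 10.79, 10.79
The 2 values of 13.44 occupy positions 1–2 → average rank (1+2)/2 = 1.5.
The 3 values of 10.79 occupy positions 8–10 → average rank 9.
Gus has value 11.8 s → rank 3.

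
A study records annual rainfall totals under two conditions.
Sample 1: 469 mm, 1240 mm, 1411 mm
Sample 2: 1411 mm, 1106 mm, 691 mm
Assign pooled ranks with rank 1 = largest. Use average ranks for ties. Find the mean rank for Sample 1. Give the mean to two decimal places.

Sorted (descending): 1411, 1411, 1240, 1106, 691, 469
The 2 values of 1411 occupy positions 1–2 → average rank (1+2)/2 = 1.5.
Sample 1 values → pooled ranks: 469→6, 1240→3, 1411→1.5
Mean rank = (6 + 3 + 1.5) / 3 = 3.50

3.50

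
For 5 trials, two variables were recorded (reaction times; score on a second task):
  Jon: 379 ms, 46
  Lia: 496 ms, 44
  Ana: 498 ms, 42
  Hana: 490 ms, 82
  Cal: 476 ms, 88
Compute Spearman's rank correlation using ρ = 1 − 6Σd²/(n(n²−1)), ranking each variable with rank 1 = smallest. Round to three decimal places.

Ranks of variable 1: 1, 4, 5, 3, 2
Ranks of variable 2: 3, 2, 1, 4, 5
d = r₁ − r₂: -2, 2, 4, -1, -3
d²: 4, 4, 16, 1, 9; Σd² = 34
ρ = 1 − 6·34/(5·24) = 1 − 204/120 = -0.700

-0.700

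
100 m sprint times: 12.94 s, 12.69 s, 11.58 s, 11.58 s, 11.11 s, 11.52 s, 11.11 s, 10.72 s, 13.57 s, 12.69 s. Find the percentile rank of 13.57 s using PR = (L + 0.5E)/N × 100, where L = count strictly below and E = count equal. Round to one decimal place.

95.0

N = 10.
Strictly below 13.57: 9. Equal to 13.57: 1.
PR = (9 + 0.5·1)/10 × 100 = 95.0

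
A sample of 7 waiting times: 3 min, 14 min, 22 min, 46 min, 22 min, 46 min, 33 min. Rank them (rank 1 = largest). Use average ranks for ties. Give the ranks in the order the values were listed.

Sorted (descending): 46, 46, 33, 22, 22, 14, 3
The 2 values of 46 occupy positions 1–2 → average rank (1+2)/2 = 1.5.
The 2 values of 22 occupy positions 4–5 → average rank (4+5)/2 = 4.5.

7, 6, 4.5, 1.5, 4.5, 1.5, 3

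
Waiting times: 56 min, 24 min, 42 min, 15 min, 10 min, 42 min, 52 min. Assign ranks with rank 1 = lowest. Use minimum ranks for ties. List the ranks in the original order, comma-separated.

Sorted (ascending): 10, 15, 24, 42, 42, 52, 56
The 2 values of 42 occupy positions 4–5 → each gets rank 4.

7, 3, 4, 2, 1, 4, 6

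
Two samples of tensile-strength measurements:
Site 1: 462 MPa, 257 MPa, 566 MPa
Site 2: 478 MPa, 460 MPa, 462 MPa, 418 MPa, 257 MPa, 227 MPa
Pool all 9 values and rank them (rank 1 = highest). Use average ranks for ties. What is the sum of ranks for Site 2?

Sorted (descending): 566, 478, 462, 462, 460, 418, 257, 257, 227
The 2 values of 462 occupy positions 3–4 → average rank (3+4)/2 = 3.5.
The 2 values of 257 occupy positions 7–8 → average rank (7+8)/2 = 7.5.
Site 2 values → pooled ranks: 478→2, 460→5, 462→3.5, 418→6, 257→7.5, 227→9
Rank sum = 2 + 5 + 3.5 + 6 + 7.5 + 9 = 33

33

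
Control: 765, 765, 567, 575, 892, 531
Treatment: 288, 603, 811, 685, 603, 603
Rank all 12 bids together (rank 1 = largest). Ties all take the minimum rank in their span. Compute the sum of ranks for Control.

Sorted (descending): 892, 811, 765, 765, 685, 603, 603, 603, 575, 567, 531, 288
The 2 values of 765 occupy positions 3–4 → each gets rank 3.
The 3 values of 603 occupy positions 6–8 → each gets rank 6.
Control values → pooled ranks: 765→3, 765→3, 567→10, 575→9, 892→1, 531→11
Rank sum = 3 + 3 + 10 + 9 + 1 + 11 = 37

37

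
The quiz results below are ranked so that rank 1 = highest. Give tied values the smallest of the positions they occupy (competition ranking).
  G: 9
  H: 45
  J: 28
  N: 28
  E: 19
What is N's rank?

2

Sorted (descending): 45, 28, 28, 19, 9
The 2 values of 28 occupy positions 2–3 → each gets rank 2.
N has value 28 → rank 2.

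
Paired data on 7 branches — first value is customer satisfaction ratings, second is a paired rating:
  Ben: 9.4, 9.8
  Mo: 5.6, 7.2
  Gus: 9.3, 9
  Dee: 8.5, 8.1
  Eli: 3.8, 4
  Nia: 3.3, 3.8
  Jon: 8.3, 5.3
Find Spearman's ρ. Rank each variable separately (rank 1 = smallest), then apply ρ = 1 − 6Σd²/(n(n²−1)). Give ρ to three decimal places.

Ranks of variable 1: 7, 3, 6, 5, 2, 1, 4
Ranks of variable 2: 7, 4, 6, 5, 2, 1, 3
d = r₁ − r₂: 0, -1, 0, 0, 0, 0, 1
d²: 0, 1, 0, 0, 0, 0, 1; Σd² = 2
ρ = 1 − 6·2/(7·48) = 1 − 12/336 = 0.964

0.964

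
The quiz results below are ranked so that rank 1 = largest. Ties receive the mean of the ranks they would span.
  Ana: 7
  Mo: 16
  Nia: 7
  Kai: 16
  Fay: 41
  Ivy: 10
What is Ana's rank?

Sorted (descending): 41, 16, 16, 10, 7, 7
The 2 values of 16 occupy positions 2–3 → average rank (2+3)/2 = 2.5.
The 2 values of 7 occupy positions 5–6 → average rank (5+6)/2 = 5.5.
Ana has value 7 → rank 5.5.

5.5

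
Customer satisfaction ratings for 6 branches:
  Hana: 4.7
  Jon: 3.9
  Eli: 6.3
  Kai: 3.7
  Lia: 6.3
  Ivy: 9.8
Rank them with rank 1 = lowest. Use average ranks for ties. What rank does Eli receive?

Sorted (ascending): 3.7, 3.9, 4.7, 6.3, 6.3, 9.8
The 2 values of 6.3 occupy positions 4–5 → average rank (4+5)/2 = 4.5.
Eli has value 6.3 → rank 4.5.

4.5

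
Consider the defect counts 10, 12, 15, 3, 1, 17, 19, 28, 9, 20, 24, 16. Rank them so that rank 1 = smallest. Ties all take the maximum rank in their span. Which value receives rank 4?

Sorted (ascending): 1, 3, 9, 10, 12, 15, 16, 17, 19, 20, 24, 28
No ties — each value takes its position as its rank.
Rank 4 → value 10.

10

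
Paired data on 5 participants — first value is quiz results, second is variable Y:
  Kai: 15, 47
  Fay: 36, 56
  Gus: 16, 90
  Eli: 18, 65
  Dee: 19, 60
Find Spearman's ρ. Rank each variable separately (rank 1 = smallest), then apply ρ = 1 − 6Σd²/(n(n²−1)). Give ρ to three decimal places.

0.000

Ranks of variable 1: 1, 5, 2, 3, 4
Ranks of variable 2: 1, 2, 5, 4, 3
d = r₁ − r₂: 0, 3, -3, -1, 1
d²: 0, 9, 9, 1, 1; Σd² = 20
ρ = 1 − 6·20/(5·24) = 1 − 120/120 = 0.000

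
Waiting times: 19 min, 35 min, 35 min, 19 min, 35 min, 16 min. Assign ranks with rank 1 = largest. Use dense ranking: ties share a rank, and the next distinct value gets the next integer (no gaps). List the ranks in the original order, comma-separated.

2, 1, 1, 2, 1, 3

Sorted (descending): 35, 35, 35, 19, 19, 16
The 3 values of 35 share dense rank 1.
The 2 values of 19 share dense rank 2.
Remaining distinct values take the next consecutive integers.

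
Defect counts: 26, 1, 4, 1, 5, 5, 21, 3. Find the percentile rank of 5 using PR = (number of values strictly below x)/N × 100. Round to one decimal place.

N = 8.
Strictly below 5: 4. Equal to 5: 2.
PR = 4/8 × 100 = 50.0

50.0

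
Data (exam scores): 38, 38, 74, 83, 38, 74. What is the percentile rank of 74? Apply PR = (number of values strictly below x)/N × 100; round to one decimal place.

N = 6.
Strictly below 74: 3. Equal to 74: 2.
PR = 3/6 × 100 = 50.0

50.0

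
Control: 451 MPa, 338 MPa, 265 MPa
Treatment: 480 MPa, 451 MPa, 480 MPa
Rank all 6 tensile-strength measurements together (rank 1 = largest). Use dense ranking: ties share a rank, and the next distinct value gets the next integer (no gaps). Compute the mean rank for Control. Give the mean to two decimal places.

3.00

Sorted (descending): 480, 480, 451, 451, 338, 265
The 2 values of 480 share dense rank 1.
The 2 values of 451 share dense rank 2.
Remaining distinct values take the next consecutive integers.
Control values → pooled ranks: 451→2, 338→3, 265→4
Mean rank = (2 + 3 + 4) / 3 = 3.00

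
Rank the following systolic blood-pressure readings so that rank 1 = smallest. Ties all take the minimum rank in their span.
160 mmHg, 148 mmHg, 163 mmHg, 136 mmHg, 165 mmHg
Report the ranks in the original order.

Sorted (ascending): 136, 148, 160, 163, 165
No ties — each value takes its position as its rank.

3, 2, 4, 1, 5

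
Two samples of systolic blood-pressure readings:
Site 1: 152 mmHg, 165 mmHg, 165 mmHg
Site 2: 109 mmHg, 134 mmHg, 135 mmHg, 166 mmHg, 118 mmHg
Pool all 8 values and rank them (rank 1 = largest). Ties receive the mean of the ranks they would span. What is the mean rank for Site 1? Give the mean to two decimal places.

3.00

Sorted (descending): 166, 165, 165, 152, 135, 134, 118, 109
The 2 values of 165 occupy positions 2–3 → average rank (2+3)/2 = 2.5.
Site 1 values → pooled ranks: 152→4, 165→2.5, 165→2.5
Mean rank = (4 + 2.5 + 2.5) / 3 = 3.00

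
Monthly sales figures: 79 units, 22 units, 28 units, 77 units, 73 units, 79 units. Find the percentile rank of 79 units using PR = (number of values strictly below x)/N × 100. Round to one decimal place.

N = 6.
Strictly below 79: 4. Equal to 79: 2.
PR = 4/6 × 100 = 66.7

66.7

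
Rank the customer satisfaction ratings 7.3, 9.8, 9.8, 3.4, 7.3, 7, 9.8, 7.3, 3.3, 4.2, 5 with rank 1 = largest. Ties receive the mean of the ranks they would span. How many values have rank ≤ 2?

Sorted (descending): 9.8, 9.8, 9.8, 7.3, 7.3, 7.3, 7, 5, 4.2, 3.4, 3.3
The 3 values of 9.8 occupy positions 1–3 → average rank 2.
The 3 values of 7.3 occupy positions 4–6 → average rank 5.
Ranks ≤ 2: {2, 2, 2} → 3 values.

3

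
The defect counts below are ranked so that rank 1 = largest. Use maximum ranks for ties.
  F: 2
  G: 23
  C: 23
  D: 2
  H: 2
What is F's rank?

5

Sorted (descending): 23, 23, 2, 2, 2
The 2 values of 23 occupy positions 1–2 → each gets rank 2.
The 3 values of 2 occupy positions 3–5 → each gets rank 5.
F has value 2 → rank 5.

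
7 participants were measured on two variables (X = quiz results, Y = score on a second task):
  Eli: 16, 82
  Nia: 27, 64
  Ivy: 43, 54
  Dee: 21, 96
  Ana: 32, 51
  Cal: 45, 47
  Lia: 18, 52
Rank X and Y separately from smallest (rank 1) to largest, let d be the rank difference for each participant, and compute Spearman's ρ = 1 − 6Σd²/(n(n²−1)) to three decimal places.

Ranks of variable 1: 1, 4, 6, 3, 5, 7, 2
Ranks of variable 2: 6, 5, 4, 7, 2, 1, 3
d = r₁ − r₂: -5, -1, 2, -4, 3, 6, -1
d²: 25, 1, 4, 16, 9, 36, 1; Σd² = 92
ρ = 1 − 6·92/(7·48) = 1 − 552/336 = -0.643

-0.643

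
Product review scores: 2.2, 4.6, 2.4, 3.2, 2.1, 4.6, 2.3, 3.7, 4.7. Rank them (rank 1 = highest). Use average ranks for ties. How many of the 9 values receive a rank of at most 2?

Sorted (descending): 4.7, 4.6, 4.6, 3.7, 3.2, 2.4, 2.3, 2.2, 2.1
The 2 values of 4.6 occupy positions 2–3 → average rank (2+3)/2 = 2.5.
Ranks ≤ 2: {1} → 1 value.

1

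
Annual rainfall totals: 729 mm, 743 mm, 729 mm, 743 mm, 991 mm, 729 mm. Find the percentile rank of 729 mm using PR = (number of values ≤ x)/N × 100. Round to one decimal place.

N = 6.
Strictly below 729: 0. Equal to 729: 3.
PR = 3/6 × 100 = 50.0

50.0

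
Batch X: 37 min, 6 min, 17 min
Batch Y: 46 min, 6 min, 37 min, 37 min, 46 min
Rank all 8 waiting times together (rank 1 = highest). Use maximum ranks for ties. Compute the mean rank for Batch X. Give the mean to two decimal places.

Sorted (descending): 46, 46, 37, 37, 37, 17, 6, 6
The 2 values of 46 occupy positions 1–2 → each gets rank 2.
The 3 values of 37 occupy positions 3–5 → each gets rank 5.
The 2 values of 6 occupy positions 7–8 → each gets rank 8.
Batch X values → pooled ranks: 37→5, 6→8, 17→6
Mean rank = (5 + 8 + 6) / 3 = 6.33

6.33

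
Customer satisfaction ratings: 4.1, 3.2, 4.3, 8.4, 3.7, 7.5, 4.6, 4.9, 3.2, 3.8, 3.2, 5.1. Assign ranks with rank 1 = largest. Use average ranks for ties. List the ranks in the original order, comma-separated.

Sorted (descending): 8.4, 7.5, 5.1, 4.9, 4.6, 4.3, 4.1, 3.8, 3.7, 3.2, 3.2, 3.2
The 3 values of 3.2 occupy positions 10–12 → average rank 11.

7, 11, 6, 1, 9, 2, 5, 4, 11, 8, 11, 3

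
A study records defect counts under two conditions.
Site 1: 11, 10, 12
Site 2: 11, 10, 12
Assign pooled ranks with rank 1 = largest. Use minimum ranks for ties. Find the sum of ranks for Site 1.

Sorted (descending): 12, 12, 11, 11, 10, 10
The 2 values of 12 occupy positions 1–2 → each gets rank 1.
The 2 values of 11 occupy positions 3–4 → each gets rank 3.
The 2 values of 10 occupy positions 5–6 → each gets rank 5.
Site 1 values → pooled ranks: 11→3, 10→5, 12→1
Rank sum = 3 + 5 + 1 = 9

9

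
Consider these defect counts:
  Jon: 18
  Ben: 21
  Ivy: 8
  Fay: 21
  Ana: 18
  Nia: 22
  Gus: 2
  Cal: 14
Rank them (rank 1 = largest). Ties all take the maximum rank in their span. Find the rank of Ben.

3

Sorted (descending): 22, 21, 21, 18, 18, 14, 8, 2
The 2 values of 21 occupy positions 2–3 → each gets rank 3.
The 2 values of 18 occupy positions 4–5 → each gets rank 5.
Ben has value 21 → rank 3.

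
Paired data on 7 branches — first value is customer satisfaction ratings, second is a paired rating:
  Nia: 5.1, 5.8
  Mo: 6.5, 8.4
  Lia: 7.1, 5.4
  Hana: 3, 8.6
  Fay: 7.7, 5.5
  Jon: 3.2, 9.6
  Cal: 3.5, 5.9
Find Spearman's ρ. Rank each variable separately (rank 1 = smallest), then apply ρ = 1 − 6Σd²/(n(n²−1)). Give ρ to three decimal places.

Ranks of variable 1: 4, 5, 6, 1, 7, 2, 3
Ranks of variable 2: 3, 5, 1, 6, 2, 7, 4
d = r₁ − r₂: 1, 0, 5, -5, 5, -5, -1
d²: 1, 0, 25, 25, 25, 25, 1; Σd² = 102
ρ = 1 − 6·102/(7·48) = 1 − 612/336 = -0.821

-0.821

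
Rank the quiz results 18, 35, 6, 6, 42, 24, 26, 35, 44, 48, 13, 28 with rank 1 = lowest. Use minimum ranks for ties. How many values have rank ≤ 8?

Sorted (ascending): 6, 6, 13, 18, 24, 26, 28, 35, 35, 42, 44, 48
The 2 values of 6 occupy positions 1–2 → each gets rank 1.
The 2 values of 35 occupy positions 8–9 → each gets rank 8.
Ranks ≤ 8: {1, 1, 3, 4, 5, 6, 7, 8, 8} → 9 values.

9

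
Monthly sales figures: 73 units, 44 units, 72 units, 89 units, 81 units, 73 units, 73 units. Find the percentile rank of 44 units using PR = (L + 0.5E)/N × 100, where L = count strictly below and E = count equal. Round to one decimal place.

N = 7.
Strictly below 44: 0. Equal to 44: 1.
PR = (0 + 0.5·1)/7 × 100 = 7.1

7.1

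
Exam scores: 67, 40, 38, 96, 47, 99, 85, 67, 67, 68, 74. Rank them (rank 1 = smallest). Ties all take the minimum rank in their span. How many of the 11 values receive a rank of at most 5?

Sorted (ascending): 38, 40, 47, 67, 67, 67, 68, 74, 85, 96, 99
The 3 values of 67 occupy positions 4–6 → each gets rank 4.
Ranks ≤ 5: {1, 2, 3, 4, 4, 4} → 6 values.

6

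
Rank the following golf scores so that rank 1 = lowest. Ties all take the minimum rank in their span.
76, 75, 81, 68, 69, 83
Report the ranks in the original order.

Sorted (ascending): 68, 69, 75, 76, 81, 83
No ties — each value takes its position as its rank.

4, 3, 5, 1, 2, 6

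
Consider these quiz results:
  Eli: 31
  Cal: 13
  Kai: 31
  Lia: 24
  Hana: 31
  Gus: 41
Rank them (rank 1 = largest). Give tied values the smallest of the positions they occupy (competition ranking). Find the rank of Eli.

2

Sorted (descending): 41, 31, 31, 31, 24, 13
The 3 values of 31 occupy positions 2–4 → each gets rank 2.
Eli has value 31 → rank 2.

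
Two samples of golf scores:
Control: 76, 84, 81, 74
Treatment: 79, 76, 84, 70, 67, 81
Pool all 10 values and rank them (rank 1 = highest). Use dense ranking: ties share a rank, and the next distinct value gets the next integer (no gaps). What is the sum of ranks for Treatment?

Sorted (descending): 84, 84, 81, 81, 79, 76, 76, 74, 70, 67
The 2 values of 84 share dense rank 1.
The 2 values of 81 share dense rank 2.
The 2 values of 76 share dense rank 4.
Remaining distinct values take the next consecutive integers.
Treatment values → pooled ranks: 79→3, 76→4, 84→1, 70→6, 67→7, 81→2
Rank sum = 3 + 4 + 1 + 6 + 7 + 2 = 23

23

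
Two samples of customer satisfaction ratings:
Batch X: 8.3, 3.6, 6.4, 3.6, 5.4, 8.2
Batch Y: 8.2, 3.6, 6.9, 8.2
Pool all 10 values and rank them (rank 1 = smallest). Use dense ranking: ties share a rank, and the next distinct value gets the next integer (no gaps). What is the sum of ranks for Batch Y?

15

Sorted (ascending): 3.6, 3.6, 3.6, 5.4, 6.4, 6.9, 8.2, 8.2, 8.2, 8.3
The 3 values of 3.6 share dense rank 1.
The 3 values of 8.2 share dense rank 5.
Remaining distinct values take the next consecutive integers.
Batch Y values → pooled ranks: 8.2→5, 3.6→1, 6.9→4, 8.2→5
Rank sum = 5 + 1 + 4 + 5 = 15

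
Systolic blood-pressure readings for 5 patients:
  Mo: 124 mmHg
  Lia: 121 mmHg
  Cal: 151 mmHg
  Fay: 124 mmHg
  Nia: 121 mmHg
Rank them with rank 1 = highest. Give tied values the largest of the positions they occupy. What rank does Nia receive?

Sorted (descending): 151, 124, 124, 121, 121
The 2 values of 124 occupy positions 2–3 → each gets rank 3.
The 2 values of 121 occupy positions 4–5 → each gets rank 5.
Nia has value 121 mmHg → rank 5.

5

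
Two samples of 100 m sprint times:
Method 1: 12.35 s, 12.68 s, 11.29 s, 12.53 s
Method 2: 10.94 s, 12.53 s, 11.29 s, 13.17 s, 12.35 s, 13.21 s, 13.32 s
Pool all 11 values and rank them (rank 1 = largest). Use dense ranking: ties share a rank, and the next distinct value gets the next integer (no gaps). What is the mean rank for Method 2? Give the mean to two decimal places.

4.57

Sorted (descending): 13.32, 13.21, 13.17, 12.68, 12.53, 12.53, 12.35, 12.35, 11.29, 11.29, 10.94
The 2 values of 12.53 share dense rank 5.
The 2 values of 12.35 share dense rank 6.
The 2 values of 11.29 share dense rank 7.
Remaining distinct values take the next consecutive integers.
Method 2 values → pooled ranks: 10.94→8, 12.53→5, 11.29→7, 13.17→3, 12.35→6, 13.21→2, 13.32→1
Mean rank = (8 + 5 + 7 + 3 + 6 + 2 + 1) / 7 = 4.57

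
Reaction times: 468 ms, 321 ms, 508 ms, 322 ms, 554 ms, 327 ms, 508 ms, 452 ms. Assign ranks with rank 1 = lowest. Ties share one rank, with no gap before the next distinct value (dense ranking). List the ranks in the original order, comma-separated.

Sorted (ascending): 321, 322, 327, 452, 468, 508, 508, 554
The 2 values of 508 share dense rank 6.
Remaining distinct values take the next consecutive integers.

5, 1, 6, 2, 7, 3, 6, 4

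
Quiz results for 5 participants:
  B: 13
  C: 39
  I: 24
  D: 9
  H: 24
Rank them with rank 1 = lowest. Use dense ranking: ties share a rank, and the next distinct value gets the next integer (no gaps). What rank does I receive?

3

Sorted (ascending): 9, 13, 24, 24, 39
The 2 values of 24 share dense rank 3.
Remaining distinct values take the next consecutive integers.
I has value 24 → rank 3.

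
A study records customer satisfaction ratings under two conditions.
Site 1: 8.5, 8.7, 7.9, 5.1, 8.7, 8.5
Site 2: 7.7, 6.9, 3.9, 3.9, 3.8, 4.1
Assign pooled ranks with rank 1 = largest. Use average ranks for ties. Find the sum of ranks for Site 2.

Sorted (descending): 8.7, 8.7, 8.5, 8.5, 7.9, 7.7, 6.9, 5.1, 4.1, 3.9, 3.9, 3.8
The 2 values of 8.7 occupy positions 1–2 → average rank (1+2)/2 = 1.5.
The 2 values of 8.5 occupy positions 3–4 → average rank (3+4)/2 = 3.5.
The 2 values of 3.9 occupy positions 10–11 → average rank (10+11)/2 = 10.5.
Site 2 values → pooled ranks: 7.7→6, 6.9→7, 3.9→10.5, 3.9→10.5, 3.8→12, 4.1→9
Rank sum = 6 + 7 + 10.5 + 10.5 + 12 + 9 = 55

55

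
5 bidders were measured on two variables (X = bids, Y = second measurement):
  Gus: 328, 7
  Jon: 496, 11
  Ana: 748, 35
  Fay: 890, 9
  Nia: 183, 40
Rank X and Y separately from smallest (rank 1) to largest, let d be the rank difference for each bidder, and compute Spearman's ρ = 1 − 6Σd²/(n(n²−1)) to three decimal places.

-0.300

Ranks of variable 1: 2, 3, 4, 5, 1
Ranks of variable 2: 1, 3, 4, 2, 5
d = r₁ − r₂: 1, 0, 0, 3, -4
d²: 1, 0, 0, 9, 16; Σd² = 26
ρ = 1 − 6·26/(5·24) = 1 − 156/120 = -0.300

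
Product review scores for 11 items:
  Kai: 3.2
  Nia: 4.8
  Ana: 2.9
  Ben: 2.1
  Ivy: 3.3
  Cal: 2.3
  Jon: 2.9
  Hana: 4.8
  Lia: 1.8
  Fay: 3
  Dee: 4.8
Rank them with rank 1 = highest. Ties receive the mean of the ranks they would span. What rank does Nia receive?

2

Sorted (descending): 4.8, 4.8, 4.8, 3.3, 3.2, 3, 2.9, 2.9, 2.3, 2.1, 1.8
The 3 values of 4.8 occupy positions 1–3 → average rank 2.
The 2 values of 2.9 occupy positions 7–8 → average rank (7+8)/2 = 7.5.
Nia has value 4.8 → rank 2.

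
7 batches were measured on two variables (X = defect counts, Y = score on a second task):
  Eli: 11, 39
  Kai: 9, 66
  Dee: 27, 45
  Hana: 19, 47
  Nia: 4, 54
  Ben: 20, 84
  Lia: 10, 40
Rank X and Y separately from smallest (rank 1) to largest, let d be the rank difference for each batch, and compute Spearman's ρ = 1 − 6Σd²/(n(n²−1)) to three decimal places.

Ranks of variable 1: 4, 2, 7, 5, 1, 6, 3
Ranks of variable 2: 1, 6, 3, 4, 5, 7, 2
d = r₁ − r₂: 3, -4, 4, 1, -4, -1, 1
d²: 9, 16, 16, 1, 16, 1, 1; Σd² = 60
ρ = 1 − 6·60/(7·48) = 1 − 360/336 = -0.071

-0.071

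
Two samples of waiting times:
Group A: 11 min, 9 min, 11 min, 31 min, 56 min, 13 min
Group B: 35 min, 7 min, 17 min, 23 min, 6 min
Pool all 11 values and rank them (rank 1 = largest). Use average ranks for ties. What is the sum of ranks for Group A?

34

Sorted (descending): 56, 35, 31, 23, 17, 13, 11, 11, 9, 7, 6
The 2 values of 11 occupy positions 7–8 → average rank (7+8)/2 = 7.5.
Group A values → pooled ranks: 11→7.5, 9→9, 11→7.5, 31→3, 56→1, 13→6
Rank sum = 7.5 + 9 + 7.5 + 3 + 1 + 6 = 34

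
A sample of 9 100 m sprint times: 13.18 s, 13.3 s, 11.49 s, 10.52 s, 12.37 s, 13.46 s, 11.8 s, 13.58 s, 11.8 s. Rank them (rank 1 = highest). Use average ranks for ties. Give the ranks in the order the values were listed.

4, 3, 8, 9, 5, 2, 6.5, 1, 6.5

Sorted (descending): 13.58, 13.46, 13.3, 13.18, 12.37, 11.8, 11.8, 11.49, 10.52
The 2 values of 11.8 occupy positions 6–7 → average rank (6+7)/2 = 6.5.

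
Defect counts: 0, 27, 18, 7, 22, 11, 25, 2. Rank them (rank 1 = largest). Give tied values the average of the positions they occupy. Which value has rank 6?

Sorted (descending): 27, 25, 22, 18, 11, 7, 2, 0
No ties — each value takes its position as its rank.
Rank 6 → value 7.

7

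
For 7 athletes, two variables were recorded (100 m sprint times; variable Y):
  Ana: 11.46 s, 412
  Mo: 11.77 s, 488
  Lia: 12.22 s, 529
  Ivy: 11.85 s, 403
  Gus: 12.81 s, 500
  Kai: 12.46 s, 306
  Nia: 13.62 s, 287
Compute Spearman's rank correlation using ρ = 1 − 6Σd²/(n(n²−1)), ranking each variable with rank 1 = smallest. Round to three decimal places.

Ranks of variable 1: 1, 2, 4, 3, 6, 5, 7
Ranks of variable 2: 4, 5, 7, 3, 6, 2, 1
d = r₁ − r₂: -3, -3, -3, 0, 0, 3, 6
d²: 9, 9, 9, 0, 0, 9, 36; Σd² = 72
ρ = 1 − 6·72/(7·48) = 1 − 432/336 = -0.286

-0.286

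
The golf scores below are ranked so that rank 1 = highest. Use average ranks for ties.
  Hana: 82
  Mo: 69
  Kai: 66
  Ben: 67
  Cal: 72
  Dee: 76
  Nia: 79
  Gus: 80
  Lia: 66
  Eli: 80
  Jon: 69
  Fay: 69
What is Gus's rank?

2.5

Sorted (descending): 82, 80, 80, 79, 76, 72, 69, 69, 69, 67, 66, 66
The 2 values of 80 occupy positions 2–3 → average rank (2+3)/2 = 2.5.
The 3 values of 69 occupy positions 7–9 → average rank 8.
The 2 values of 66 occupy positions 11–12 → average rank (11+12)/2 = 11.5.
Gus has value 80 → rank 2.5.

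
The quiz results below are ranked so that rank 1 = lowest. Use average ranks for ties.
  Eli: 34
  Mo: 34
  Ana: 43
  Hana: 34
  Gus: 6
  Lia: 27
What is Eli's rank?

4

Sorted (ascending): 6, 27, 34, 34, 34, 43
The 3 values of 34 occupy positions 3–5 → average rank 4.
Eli has value 34 → rank 4.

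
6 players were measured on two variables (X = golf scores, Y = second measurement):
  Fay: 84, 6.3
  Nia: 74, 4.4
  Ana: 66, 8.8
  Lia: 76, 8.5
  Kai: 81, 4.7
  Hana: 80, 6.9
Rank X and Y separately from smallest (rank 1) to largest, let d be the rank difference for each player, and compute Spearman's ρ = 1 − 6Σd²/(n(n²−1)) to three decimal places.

Ranks of variable 1: 6, 2, 1, 3, 5, 4
Ranks of variable 2: 3, 1, 6, 5, 2, 4
d = r₁ − r₂: 3, 1, -5, -2, 3, 0
d²: 9, 1, 25, 4, 9, 0; Σd² = 48
ρ = 1 − 6·48/(6·35) = 1 − 288/210 = -0.371

-0.371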